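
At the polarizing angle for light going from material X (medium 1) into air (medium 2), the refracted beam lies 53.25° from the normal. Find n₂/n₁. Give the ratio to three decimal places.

n₂/n₁ ≈ 0.747

At Brewster incidence θ_B = 90° − θ_t = 90° − 53.25° = 36.75°.
tan θ_B = n₂/n₁, so n₂/n₁ = tan 36.75° = 0.747.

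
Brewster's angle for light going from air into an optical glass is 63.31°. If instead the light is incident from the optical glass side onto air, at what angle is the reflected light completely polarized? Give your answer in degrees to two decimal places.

The two Brewster angles are complementary: θ_B' = 90° − θ_B = 90° − 63.31° = 26.69°.

θ_B' ≈ 26.69°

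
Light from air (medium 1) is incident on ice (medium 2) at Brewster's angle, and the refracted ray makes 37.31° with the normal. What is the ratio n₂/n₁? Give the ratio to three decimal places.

θ_B + θ_t = 90°, so θ_B = 90° − 37.31° = 52.69°.
tan θ_B = n₂/n₁, so n₂/n₁ = tan 52.69° = 1.312.

n₂/n₁ ≈ 1.312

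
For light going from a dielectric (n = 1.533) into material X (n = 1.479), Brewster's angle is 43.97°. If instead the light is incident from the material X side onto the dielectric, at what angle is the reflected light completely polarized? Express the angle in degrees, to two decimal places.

θ_B' ≈ 46.03°

Reversing the direction swaps n₁ and n₂, so tan θ_B' = 1/tan θ_B and θ_B' = 90° − θ_B.
Hence θ_B' = 90° − 43.97° = 46.03°.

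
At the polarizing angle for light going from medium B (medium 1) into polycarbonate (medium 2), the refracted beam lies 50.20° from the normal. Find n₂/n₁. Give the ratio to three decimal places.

θ_B + θ_t = 90°, so θ_B = 90° − 50.20° = 39.80°.
tan θ_B = n₂/n₁, so n₂/n₁ = tan 39.80° = 0.833.

n₂/n₁ ≈ 0.833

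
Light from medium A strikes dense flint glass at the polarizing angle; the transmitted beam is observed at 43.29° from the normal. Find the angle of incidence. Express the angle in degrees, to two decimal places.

θ_B ≈ 46.71°

Brewster's condition makes the reflected and refracted beams perpendicular: θ_B + θ_t = 90°.
θ_B = 90° − 43.29° = 46.71°.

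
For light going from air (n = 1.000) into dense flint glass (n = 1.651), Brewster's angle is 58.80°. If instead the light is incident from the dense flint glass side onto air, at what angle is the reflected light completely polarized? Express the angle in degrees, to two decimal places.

Reversing the direction swaps n₁ and n₂, so tan θ_B' = 1/tan θ_B and θ_B' = 90° − θ_B.
Hence θ_B' = 90° − 58.80° = 31.20°.

θ_B' ≈ 31.20°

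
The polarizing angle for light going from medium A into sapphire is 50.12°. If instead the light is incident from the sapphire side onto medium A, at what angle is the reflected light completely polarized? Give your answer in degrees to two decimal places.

θ_B' ≈ 39.88°

tan θ_B' = n₁/n₂ = 1/tan θ_B, so θ_B' = 90° − θ_B.
θ_B' = 90° − 50.12° = 39.88°.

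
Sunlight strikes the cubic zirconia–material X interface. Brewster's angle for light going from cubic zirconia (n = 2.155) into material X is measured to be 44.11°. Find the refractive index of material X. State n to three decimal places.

At Brewster's angle, tan θ_B = n₂/n₁ with n₁ on the incident side (cubic zirconia) and n₂ on the transmitted side (material X).
n₂ = n₁ tan θ_B = 2.155 × tan 44.11° = 2.089.

n ≈ 2.089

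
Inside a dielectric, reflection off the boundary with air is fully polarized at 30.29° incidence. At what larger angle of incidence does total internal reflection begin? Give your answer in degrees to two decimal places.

From Brewster, n₂/n₁ = tan θ_B = tan 30.29° = 0.5841.
Then sin θ_c = n₂/n₁ = 0.5841, so θ_c = arcsin 0.5841 = 35.74°.

θ_c ≈ 35.74°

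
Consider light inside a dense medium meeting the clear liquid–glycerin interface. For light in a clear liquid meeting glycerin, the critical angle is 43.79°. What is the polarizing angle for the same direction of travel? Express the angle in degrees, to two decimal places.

n₂/n₁ = sin θ_c = sin 43.79° = 0.6920.
tan θ_B equals the same ratio, so θ_B = arctan(0.6920) = 34.68°.

θ_B ≈ 34.68°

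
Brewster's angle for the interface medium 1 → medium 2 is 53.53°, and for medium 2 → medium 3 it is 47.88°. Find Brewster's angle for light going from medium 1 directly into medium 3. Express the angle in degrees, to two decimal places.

θ_B ≈ 56.24°

tan θ_B(1→2) = n₂/n₁ = tan 53.53° = 1.3529.
tan θ_B(2→3) = n₃/n₂ = tan 47.88° = 1.1059.
So n₃/n₁ = (n₂/n₁)(n₃/n₂) = 1.3529 × 1.1059 = 1.4962.
θ_B(1→3) = arctan(1.4962) = 56.24°.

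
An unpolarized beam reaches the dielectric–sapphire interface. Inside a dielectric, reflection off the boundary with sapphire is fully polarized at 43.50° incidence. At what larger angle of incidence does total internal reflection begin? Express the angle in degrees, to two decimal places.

From Brewster, n₂/n₁ = tan θ_B = tan 43.50° = 0.9490.
Then sin θ_c = n₂/n₁ = 0.9490, so θ_c = arcsin 0.9490 = 71.62°.

θ_c ≈ 71.62°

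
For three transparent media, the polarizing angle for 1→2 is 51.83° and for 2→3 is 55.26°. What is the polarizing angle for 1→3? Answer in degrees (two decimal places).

θ_B ≈ 61.40°

Each Brewster angle gives a ratio: n₂/n₁ = tan 51.83° = 1.2721, n₃/n₂ = tan 55.26° = 1.4420.
So n₃/n₁ = (n₂/n₁)(n₃/n₂) = 1.2721 × 1.4420 = 1.8345.
θ_B(1→3) = arctan(1.8345) = 61.40°.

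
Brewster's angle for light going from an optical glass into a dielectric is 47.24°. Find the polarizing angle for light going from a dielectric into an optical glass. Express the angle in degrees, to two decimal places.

θ_B' ≈ 42.76°

Reversing the direction swaps n₁ and n₂, so tan θ_B' = 1/tan θ_B and θ_B' = 90° − θ_B.
Hence θ_B' = 90° − 47.24° = 42.76°.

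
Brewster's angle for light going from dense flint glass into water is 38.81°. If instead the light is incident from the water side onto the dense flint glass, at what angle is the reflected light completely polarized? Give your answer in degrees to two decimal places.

tan θ_B' = n₁/n₂ = 1/tan θ_B, so θ_B' = 90° − θ_B.
θ_B' = 90° − 38.81° = 51.19°.

θ_B' ≈ 51.19°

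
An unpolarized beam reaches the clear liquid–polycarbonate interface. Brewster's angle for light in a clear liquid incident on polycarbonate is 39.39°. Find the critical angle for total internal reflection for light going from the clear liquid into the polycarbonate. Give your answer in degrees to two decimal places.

tan θ_B = n₂/n₁ = tan 39.39° = 0.8211.
Total internal reflection: sin θ_c = n₂/n₁ = 0.8211.
θ_c = arcsin(0.8211) = 55.20°.

θ_c ≈ 55.20°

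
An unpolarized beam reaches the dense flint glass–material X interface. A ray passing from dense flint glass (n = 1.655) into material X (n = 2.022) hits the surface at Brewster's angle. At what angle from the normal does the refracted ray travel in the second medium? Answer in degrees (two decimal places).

tan θ_B = n₂/n₁ = 2.022/1.655 = 1.2218, so θ_B = 50.70°.
Since θ_B + θ_t = 90° at Brewster incidence, θ_t = 90° − 50.70° = 39.30°.

θ_t ≈ 39.30°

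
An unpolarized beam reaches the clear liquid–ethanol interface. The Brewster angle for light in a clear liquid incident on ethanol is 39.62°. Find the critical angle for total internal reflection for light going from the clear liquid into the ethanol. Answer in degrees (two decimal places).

From Brewster, n₂/n₁ = tan θ_B = tan 39.62° = 0.8279.
Then sin θ_c = n₂/n₁ = 0.8279, so θ_c = arcsin 0.8279 = 55.88°.

θ_c ≈ 55.88°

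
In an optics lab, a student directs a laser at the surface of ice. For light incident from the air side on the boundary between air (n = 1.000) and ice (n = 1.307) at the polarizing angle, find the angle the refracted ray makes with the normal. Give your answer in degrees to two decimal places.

θ_B = arctan(n₂/n₁) = arctan(1.307/1.000) = 52.58°.
At Brewster's angle the reflected and refracted rays are perpendicular, so θ_t = 90° − θ_B = 90° − 52.58° = 37.42°.

θ_t ≈ 37.42°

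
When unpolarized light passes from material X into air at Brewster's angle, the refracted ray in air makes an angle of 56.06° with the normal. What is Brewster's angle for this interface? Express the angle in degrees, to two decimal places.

θ_B ≈ 33.94°

At Brewster's angle the reflected and refracted rays are perpendicular, so θ_B + θ_t = 90°.
θ_B = 90° − 56.06° = 33.94°.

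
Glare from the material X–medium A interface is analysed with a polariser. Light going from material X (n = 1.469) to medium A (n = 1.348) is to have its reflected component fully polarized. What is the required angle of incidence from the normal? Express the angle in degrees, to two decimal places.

Here n₂/n₁ = 1.348/1.469 = 0.9176, and Brewster's law gives tan θ_B = n₂/n₁. Taking the arctangent, θ_B = 42.54°.

θ_B ≈ 42.54°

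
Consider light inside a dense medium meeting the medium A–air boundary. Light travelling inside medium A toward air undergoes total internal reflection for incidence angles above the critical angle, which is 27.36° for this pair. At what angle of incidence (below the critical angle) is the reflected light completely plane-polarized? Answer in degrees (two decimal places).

sin θ_c = n₂/n₁, so n₂/n₁ = sin 27.36° = 0.4596.
Brewster: tan θ_B = n₂/n₁ = 0.4596.
θ_B = arctan(0.4596) = 24.68°.

θ_B ≈ 24.68°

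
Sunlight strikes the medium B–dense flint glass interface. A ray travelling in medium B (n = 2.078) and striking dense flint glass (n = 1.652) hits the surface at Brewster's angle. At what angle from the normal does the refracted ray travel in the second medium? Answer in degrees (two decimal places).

θ_B = arctan(n₂/n₁) = arctan(1.652/2.078) = 38.48°.
Since θ_B + θ_t = 90° at Brewster incidence, θ_t = 90° − 38.48° = 51.52°.

θ_t ≈ 51.52°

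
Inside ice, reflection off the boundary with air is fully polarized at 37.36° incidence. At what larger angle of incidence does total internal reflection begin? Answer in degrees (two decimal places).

θ_c ≈ 49.77°

tan θ_B = n₂/n₁ = tan 37.36° = 0.7635.
Total internal reflection: sin θ_c = n₂/n₁ = 0.7635.
θ_c = arcsin(0.7635) = 49.77°.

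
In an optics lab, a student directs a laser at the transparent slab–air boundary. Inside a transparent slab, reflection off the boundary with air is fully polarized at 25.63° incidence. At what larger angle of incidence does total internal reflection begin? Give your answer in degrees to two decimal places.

n₂/n₁ = tan 25.63° = 0.4798; the critical angle satisfies sin θ_c = n₂/n₁.
θ_c = arcsin(0.4798) = 28.67°.

θ_c ≈ 28.67°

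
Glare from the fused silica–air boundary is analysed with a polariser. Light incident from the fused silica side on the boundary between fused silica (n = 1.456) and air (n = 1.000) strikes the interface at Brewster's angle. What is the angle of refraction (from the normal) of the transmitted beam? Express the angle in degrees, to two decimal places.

θ_t ≈ 55.52°

tan θ_B = n₂/n₁ = 1.000/1.456 = 0.6868, so θ_B = 34.48°.
The refracted ray is perpendicular to the reflected ray, so θ_t = 90° − θ_B = 55.52°.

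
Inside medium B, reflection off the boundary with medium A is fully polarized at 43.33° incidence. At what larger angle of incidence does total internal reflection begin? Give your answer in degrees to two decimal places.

θ_c ≈ 70.62°

tan θ_B = n₂/n₁ = tan 43.33° = 0.9433.
Total internal reflection: sin θ_c = n₂/n₁ = 0.9433.
θ_c = arcsin(0.9433) = 70.62°.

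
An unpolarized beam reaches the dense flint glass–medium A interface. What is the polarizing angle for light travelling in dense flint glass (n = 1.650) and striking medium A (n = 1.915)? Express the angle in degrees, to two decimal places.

Brewster's condition: tan θ_B = n₂/n₁ = 1.915/1.650 = 1.1606.
θ_B = arctan(1.1606) = 49.25°.

θ_B ≈ 49.25°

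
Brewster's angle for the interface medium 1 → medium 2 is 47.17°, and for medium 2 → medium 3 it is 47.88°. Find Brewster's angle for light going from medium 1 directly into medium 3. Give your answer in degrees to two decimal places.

θ_B ≈ 50.03°

Each Brewster angle gives a ratio: n₂/n₁ = tan 47.17° = 1.0788, n₃/n₂ = tan 47.88° = 1.1059.
n₃/n₁ = 1.1931. Then tan θ_B(1→3) = n₃/n₁, so θ_B(1→3) = arctan(1.1931) = 50.03°.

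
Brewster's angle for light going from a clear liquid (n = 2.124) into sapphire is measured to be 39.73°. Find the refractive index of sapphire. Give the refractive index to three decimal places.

n ≈ 1.765

At Brewster's angle, tan θ_B = n₂/n₁ with n₁ on the incident side (a clear liquid) and n₂ on the transmitted side (sapphire).
n₂ = n₁ tan θ_B = 2.124 × tan 39.73° = 1.765.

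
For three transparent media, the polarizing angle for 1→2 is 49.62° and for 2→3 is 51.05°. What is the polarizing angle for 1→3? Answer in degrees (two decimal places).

θ_B ≈ 55.49°

tan θ_B(1→2) = n₂/n₁ = tan 49.62° = 1.1758.
tan θ_B(2→3) = n₃/n₂ = tan 51.05° = 1.2371.
So n₃/n₁ = (n₂/n₁)(n₃/n₂) = 1.1758 × 1.2371 = 1.4546.
θ_B(1→3) = arctan(1.4546) = 55.49°.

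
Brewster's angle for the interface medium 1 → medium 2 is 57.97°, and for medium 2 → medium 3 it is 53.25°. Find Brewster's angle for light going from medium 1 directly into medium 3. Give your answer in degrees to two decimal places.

θ_B ≈ 64.96°

tan θ_B(1→2) = n₂/n₁ = tan 57.97° = 1.5985.
tan θ_B(2→3) = n₃/n₂ = tan 53.25° = 1.3392.
So n₃/n₁ = (n₂/n₁)(n₃/n₂) = 1.5985 × 1.3392 = 2.1406.
θ_B(1→3) = arctan(2.1406) = 64.96°.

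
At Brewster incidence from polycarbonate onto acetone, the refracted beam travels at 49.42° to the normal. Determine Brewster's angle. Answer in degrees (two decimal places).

θ_B ≈ 40.58°

At Brewster's angle the reflected and refracted rays are perpendicular, so θ_B + θ_t = 90°.
θ_B = 90° − 49.42° = 40.58°.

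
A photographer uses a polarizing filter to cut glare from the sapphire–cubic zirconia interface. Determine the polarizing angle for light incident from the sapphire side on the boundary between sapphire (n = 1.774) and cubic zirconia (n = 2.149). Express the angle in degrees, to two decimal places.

θ_B ≈ 50.46°

Brewster's condition: tan θ_B = n₂/n₁ = 2.149/1.774 = 1.2114.
θ_B = arctan(1.2114) = 50.46°.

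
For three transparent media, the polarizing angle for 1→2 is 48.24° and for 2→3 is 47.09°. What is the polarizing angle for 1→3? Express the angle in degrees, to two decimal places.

Each Brewster angle gives a ratio: n₂/n₁ = tan 48.24° = 1.1200, n₃/n₂ = tan 47.09° = 1.0758.
Multiplying, n₃/n₁ = 1.1200 × 1.0758 = 1.2049, and θ_B(1→3) = arctan 1.2049 = 50.31°.

θ_B ≈ 50.31°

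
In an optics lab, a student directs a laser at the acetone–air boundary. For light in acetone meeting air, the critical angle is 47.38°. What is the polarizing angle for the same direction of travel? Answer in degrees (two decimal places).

θ_B ≈ 36.35°

sin θ_c = n₂/n₁, so n₂/n₁ = sin 47.38° = 0.7359.
Brewster: tan θ_B = n₂/n₁ = 0.7359.
θ_B = arctan(0.7359) = 36.35°.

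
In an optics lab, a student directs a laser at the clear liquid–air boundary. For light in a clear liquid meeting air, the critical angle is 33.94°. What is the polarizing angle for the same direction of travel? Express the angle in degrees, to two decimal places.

θ_B ≈ 29.18°

n₂/n₁ = sin θ_c = sin 33.94° = 0.5583.
tan θ_B equals the same ratio, so θ_B = arctan(0.5583) = 29.18°.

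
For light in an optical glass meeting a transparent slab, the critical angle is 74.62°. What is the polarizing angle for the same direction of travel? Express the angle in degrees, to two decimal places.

At the critical angle sin θ_c = n₂/n₁, giving n₂/n₁ = sin 74.62° = 0.9642.
Then tan θ_B = n₂/n₁ = 0.9642, so θ_B = arctan 0.9642 = 43.96°.

θ_B ≈ 43.96°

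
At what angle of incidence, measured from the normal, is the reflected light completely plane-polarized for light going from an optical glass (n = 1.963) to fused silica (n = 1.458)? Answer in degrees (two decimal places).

θ_B ≈ 36.60°

tan θ_B = n₂/n₁ = 1.458/1.963 = 0.7427.
So θ_B = arctan 0.7427 = 36.60°.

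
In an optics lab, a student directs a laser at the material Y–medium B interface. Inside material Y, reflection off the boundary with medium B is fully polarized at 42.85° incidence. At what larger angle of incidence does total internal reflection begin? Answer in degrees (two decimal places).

n₂/n₁ = tan 42.85° = 0.9276; the critical angle satisfies sin θ_c = n₂/n₁.
θ_c = arcsin(0.9276) = 68.07°.

θ_c ≈ 68.07°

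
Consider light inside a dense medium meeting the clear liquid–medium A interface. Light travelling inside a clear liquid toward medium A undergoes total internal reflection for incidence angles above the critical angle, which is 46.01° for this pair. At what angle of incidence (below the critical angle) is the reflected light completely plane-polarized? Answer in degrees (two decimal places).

θ_B ≈ 35.73°

At the critical angle sin θ_c = n₂/n₁, giving n₂/n₁ = sin 46.01° = 0.7195.
Then tan θ_B = n₂/n₁ = 0.7195, so θ_B = arctan 0.7195 = 35.73°.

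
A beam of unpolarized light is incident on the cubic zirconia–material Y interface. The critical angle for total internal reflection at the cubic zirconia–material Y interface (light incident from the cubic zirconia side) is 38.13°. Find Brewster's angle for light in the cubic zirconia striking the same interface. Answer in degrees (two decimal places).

sin θ_c = n₂/n₁, so n₂/n₁ = sin 38.13° = 0.6174.
Brewster: tan θ_B = n₂/n₁ = 0.6174.
θ_B = arctan(0.6174) = 31.69°.

θ_B ≈ 31.69°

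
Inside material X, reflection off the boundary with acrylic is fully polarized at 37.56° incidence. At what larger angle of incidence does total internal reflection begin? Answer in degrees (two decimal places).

θ_c ≈ 50.26°

From Brewster, n₂/n₁ = tan θ_B = tan 37.56° = 0.7690.
Then sin θ_c = n₂/n₁ = 0.7690, so θ_c = arcsin 0.7690 = 50.26°.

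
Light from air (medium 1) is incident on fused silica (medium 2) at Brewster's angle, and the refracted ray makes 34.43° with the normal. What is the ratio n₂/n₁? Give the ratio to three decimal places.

n₂/n₁ ≈ 1.459

θ_B + θ_t = 90°, so θ_B = 90° − 34.43° = 55.57°.
Then n₂/n₁ = tan θ_B = tan 55.57° = 1.459.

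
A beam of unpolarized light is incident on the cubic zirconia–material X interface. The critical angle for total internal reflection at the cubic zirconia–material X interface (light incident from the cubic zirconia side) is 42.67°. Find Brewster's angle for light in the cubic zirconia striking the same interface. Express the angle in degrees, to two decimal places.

θ_B ≈ 34.13°

sin θ_c = n₂/n₁, so n₂/n₁ = sin 42.67° = 0.6778.
Brewster: tan θ_B = n₂/n₁ = 0.6778.
θ_B = arctan(0.6778) = 34.13°.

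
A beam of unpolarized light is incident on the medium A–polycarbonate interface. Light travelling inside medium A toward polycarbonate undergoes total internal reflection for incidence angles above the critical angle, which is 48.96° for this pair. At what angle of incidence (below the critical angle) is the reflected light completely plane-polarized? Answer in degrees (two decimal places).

θ_B ≈ 37.03°

sin θ_c = n₂/n₁, so n₂/n₁ = sin 48.96° = 0.7543.
Brewster: tan θ_B = n₂/n₁ = 0.7543.
θ_B = arctan(0.7543) = 37.03°.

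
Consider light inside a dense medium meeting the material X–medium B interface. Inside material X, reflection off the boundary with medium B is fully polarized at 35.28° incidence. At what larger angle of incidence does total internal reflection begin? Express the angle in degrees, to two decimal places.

tan θ_B = n₂/n₁ = tan 35.28° = 0.7075.
Total internal reflection: sin θ_c = n₂/n₁ = 0.7075.
θ_c = arcsin(0.7075) = 45.03°.

θ_c ≈ 45.03°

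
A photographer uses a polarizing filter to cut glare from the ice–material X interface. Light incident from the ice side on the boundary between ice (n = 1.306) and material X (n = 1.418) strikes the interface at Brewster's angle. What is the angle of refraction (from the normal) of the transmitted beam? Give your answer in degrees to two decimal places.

θ_B = arctan(n₂/n₁) = arctan(1.418/1.306) = 47.35°.
Since θ_B + θ_t = 90° at Brewster incidence, θ_t = 90° − 47.35° = 42.65°.

θ_t ≈ 42.65°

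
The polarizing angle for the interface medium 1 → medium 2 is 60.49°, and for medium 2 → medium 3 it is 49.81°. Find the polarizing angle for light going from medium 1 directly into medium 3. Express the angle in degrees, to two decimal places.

n₂/n₁ = tan 60.49° = 1.7668 and n₃/n₂ = tan 49.81° = 1.1838.
Multiplying, n₃/n₁ = 1.7668 × 1.1838 = 2.0914, and θ_B(1→3) = arctan 2.0914 = 64.45°.

θ_B ≈ 64.45°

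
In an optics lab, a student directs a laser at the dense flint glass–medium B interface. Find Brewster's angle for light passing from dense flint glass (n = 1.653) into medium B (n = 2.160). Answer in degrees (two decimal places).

Brewster's condition: tan θ_B = n₂/n₁ = 2.160/1.653 = 1.3067. Taking the arctangent, θ_B = 52.57°.

θ_B ≈ 52.57°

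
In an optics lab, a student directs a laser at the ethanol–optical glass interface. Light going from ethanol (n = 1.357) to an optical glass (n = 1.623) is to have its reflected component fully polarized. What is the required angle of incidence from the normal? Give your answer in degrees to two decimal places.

θ_B ≈ 50.10°

tan θ_B = n₂/n₁ = 1.623/1.357 = 1.1960. Taking the arctangent, θ_B = 50.10°.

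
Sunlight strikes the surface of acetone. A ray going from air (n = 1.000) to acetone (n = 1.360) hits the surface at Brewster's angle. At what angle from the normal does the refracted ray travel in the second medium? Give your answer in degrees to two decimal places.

θ_t ≈ 36.33°

θ_B = arctan(n₂/n₁) = arctan(1.360/1.000) = 53.67°.
The refracted ray is perpendicular to the reflected ray, so θ_t = 90° − θ_B = 36.33°.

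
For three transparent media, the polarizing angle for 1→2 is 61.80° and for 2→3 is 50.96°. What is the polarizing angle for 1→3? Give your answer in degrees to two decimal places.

n₂/n₁ = tan 61.80° = 1.8650 and n₃/n₂ = tan 50.96° = 1.2331.
Multiplying, n₃/n₁ = 1.8650 × 1.2331 = 2.2998, and θ_B(1→3) = arctan 2.2998 = 66.50°.

θ_B ≈ 66.50°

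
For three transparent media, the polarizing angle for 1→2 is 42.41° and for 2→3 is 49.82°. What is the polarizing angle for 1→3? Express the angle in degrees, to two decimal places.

θ_B ≈ 47.25°

n₂/n₁ = tan 42.41° = 0.9134 and n₃/n₂ = tan 49.82° = 1.1842.
Multiplying, n₃/n₁ = 0.9134 × 1.1842 = 1.0817, and θ_B(1→3) = arctan 1.0817 = 47.25°.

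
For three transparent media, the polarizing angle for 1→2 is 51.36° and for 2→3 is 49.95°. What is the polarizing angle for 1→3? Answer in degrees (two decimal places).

θ_B ≈ 56.10°

n₂/n₁ = tan 51.36° = 1.2509 and n₃/n₂ = tan 49.95° = 1.1896.
Multiplying, n₃/n₁ = 1.2509 × 1.1896 = 1.4881, and θ_B(1→3) = arctan 1.4881 = 56.10°.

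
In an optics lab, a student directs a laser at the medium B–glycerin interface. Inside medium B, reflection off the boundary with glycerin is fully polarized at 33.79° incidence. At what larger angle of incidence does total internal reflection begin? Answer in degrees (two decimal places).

θ_c ≈ 42.00°

n₂/n₁ = tan 33.79° = 0.6692; the critical angle satisfies sin θ_c = n₂/n₁.
θ_c = arcsin(0.6692) = 42.00°.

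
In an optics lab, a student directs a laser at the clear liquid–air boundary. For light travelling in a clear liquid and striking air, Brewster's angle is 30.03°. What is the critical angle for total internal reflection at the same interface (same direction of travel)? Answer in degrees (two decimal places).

n₂/n₁ = tan 30.03° = 0.5780; the critical angle satisfies sin θ_c = n₂/n₁.
θ_c = arcsin(0.5780) = 35.31°.

θ_c ≈ 35.31°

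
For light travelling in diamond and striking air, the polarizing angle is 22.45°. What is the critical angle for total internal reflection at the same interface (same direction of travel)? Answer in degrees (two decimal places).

From Brewster, n₂/n₁ = tan θ_B = tan 22.45° = 0.4132.
Then sin θ_c = n₂/n₁ = 0.4132, so θ_c = arcsin 0.4132 = 24.41°.

θ_c ≈ 24.41°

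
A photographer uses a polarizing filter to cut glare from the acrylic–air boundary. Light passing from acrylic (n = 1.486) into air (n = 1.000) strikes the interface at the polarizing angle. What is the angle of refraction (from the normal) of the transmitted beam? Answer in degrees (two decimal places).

θ_B = arctan(n₂/n₁) = arctan(1.000/1.486) = 33.94°.
At Brewster's angle the reflected and refracted rays are perpendicular, so θ_t = 90° − θ_B = 90° − 33.94° = 56.06°.

θ_t ≈ 56.06°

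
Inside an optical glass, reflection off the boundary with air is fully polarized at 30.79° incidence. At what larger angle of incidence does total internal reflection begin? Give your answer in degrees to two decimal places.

θ_c ≈ 36.58°

From Brewster, n₂/n₁ = tan θ_B = tan 30.79° = 0.5959.
Then sin θ_c = n₂/n₁ = 0.5959, so θ_c = arcsin 0.5959 = 36.58°.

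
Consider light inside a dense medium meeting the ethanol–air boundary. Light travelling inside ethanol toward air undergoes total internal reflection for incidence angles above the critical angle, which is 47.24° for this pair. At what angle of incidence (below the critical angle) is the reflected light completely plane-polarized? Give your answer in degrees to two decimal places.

θ_B ≈ 36.29°

At the critical angle sin θ_c = n₂/n₁, giving n₂/n₁ = sin 47.24° = 0.7342.
Then tan θ_B = n₂/n₁ = 0.7342, so θ_B = arctan 0.7342 = 36.29°.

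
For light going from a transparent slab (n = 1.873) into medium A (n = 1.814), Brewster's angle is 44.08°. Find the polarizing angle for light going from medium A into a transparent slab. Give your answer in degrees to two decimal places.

θ_B' ≈ 45.92°

tan θ_B' = n₁/n₂ = 1/tan θ_B, so θ_B' = 90° − θ_B.
θ_B' = 90° − 44.08° = 45.92°.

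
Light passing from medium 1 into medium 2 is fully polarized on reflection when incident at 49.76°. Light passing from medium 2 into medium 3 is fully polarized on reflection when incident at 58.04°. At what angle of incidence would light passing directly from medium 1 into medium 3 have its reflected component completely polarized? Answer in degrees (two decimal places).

tan θ_B(1→2) = n₂/n₁ = tan 49.76° = 1.1817.
tan θ_B(2→3) = n₃/n₂ = tan 58.04° = 1.6028.
n₃/n₁ = 1.8940. Then tan θ_B(1→3) = n₃/n₁, so θ_B(1→3) = arctan(1.8940) = 62.17°.

θ_B ≈ 62.17°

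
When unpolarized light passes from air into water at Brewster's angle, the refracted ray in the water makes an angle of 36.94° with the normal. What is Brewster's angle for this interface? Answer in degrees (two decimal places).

θ_B ≈ 53.06°

Brewster's condition makes the reflected and refracted beams perpendicular: θ_B + θ_t = 90°.
So θ_B = 90° − θ_t = 90° − 36.94° = 53.06°.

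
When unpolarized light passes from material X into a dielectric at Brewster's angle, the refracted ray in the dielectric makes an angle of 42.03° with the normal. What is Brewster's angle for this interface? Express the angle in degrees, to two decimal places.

θ_B ≈ 47.97°

At Brewster's angle the reflected and refracted rays are perpendicular, so θ_B + θ_t = 90°.
θ_B = 90° − 42.03° = 47.97°.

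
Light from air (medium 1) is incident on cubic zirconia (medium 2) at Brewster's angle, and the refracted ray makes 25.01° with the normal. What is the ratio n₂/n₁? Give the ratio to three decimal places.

θ_B + θ_t = 90°, so θ_B = 90° − 25.01° = 64.99°.
tan θ_B = n₂/n₁, so n₂/n₁ = tan 64.99° = 2.144.

n₂/n₁ ≈ 2.144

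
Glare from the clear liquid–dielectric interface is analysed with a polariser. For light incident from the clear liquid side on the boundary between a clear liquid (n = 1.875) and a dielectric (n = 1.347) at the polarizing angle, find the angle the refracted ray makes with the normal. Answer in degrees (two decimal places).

θ_t ≈ 54.31°

First find Brewster's angle: tan θ_B = 1.347/1.875 = 0.7184, giving θ_B = 35.69°.
The refracted ray is perpendicular to the reflected ray, so θ_t = 90° − θ_B = 54.31°.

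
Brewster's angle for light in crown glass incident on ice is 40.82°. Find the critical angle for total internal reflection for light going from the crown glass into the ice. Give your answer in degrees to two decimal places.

θ_c ≈ 59.74°

tan θ_B = n₂/n₁ = tan 40.82° = 0.8638.
Total internal reflection: sin θ_c = n₂/n₁ = 0.8638.
θ_c = arcsin(0.8638) = 59.74°.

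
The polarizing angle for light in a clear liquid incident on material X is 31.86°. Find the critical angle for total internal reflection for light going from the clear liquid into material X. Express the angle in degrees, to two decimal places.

From Brewster, n₂/n₁ = tan θ_B = tan 31.86° = 0.6215.
Then sin θ_c = n₂/n₁ = 0.6215, so θ_c = arcsin 0.6215 = 38.42°.

θ_c ≈ 38.42°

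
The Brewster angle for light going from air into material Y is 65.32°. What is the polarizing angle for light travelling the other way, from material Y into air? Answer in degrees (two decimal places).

θ_B' ≈ 24.68°

The two Brewster angles are complementary: θ_B' = 90° − θ_B = 90° − 65.32° = 24.68°.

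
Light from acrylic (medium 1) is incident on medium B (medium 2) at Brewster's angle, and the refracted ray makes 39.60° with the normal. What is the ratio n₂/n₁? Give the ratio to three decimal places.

θ_B + θ_t = 90°, so θ_B = 90° − 39.60° = 50.40°.
tan θ_B = n₂/n₁, so n₂/n₁ = tan 50.40° = 1.209.

n₂/n₁ ≈ 1.209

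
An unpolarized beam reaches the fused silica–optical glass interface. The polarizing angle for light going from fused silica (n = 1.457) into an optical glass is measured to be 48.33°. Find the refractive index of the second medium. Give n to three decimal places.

At the polarizing angle, tan θ_B = n₂/n₁ with n₁ on the incident side (fused silica) and n₂ on the transmitted side (an optical glass).
n₂ = n₁ tan θ_B = 1.457 × tan 48.33° = 1.637.

n ≈ 1.637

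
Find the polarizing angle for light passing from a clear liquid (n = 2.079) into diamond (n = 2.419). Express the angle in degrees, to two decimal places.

θ_B ≈ 49.32°

At Brewster's angle the reflected and refracted rays are perpendicular, which with Snell's law gives tan θ_B = n₂/n₁.
tan θ_B = n₂/n₁ = 2.419/2.079 = 1.1635. Taking the arctangent, θ_B = 49.32°.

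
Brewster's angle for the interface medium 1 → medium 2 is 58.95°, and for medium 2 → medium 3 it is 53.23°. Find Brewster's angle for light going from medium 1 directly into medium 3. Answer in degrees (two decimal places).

θ_B ≈ 65.78°

Each Brewster angle gives a ratio: n₂/n₁ = tan 58.95° = 1.6610, n₃/n₂ = tan 53.23° = 1.3382.
n₃/n₁ = 2.2227. Then tan θ_B(1→3) = n₃/n₁, so θ_B(1→3) = arctan(2.2227) = 65.78°.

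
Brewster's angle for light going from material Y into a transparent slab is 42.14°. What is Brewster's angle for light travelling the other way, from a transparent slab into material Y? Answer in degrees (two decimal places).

θ_B' ≈ 47.86°

The two Brewster angles are complementary: θ_B' = 90° − θ_B = 90° − 42.14° = 47.86°.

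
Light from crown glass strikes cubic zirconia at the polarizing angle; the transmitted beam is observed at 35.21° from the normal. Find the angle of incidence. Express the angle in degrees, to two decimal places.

θ_B ≈ 54.79°

At Brewster's angle the reflected and refracted rays are perpendicular, so θ_B + θ_t = 90°.
θ_B = 90° − 35.21° = 54.79°.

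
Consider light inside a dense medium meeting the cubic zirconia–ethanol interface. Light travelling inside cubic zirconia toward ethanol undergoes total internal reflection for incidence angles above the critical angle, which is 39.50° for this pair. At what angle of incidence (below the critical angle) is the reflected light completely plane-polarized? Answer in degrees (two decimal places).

sin θ_c = n₂/n₁, so n₂/n₁ = sin 39.50° = 0.6361.
Brewster: tan θ_B = n₂/n₁ = 0.6361.
θ_B = arctan(0.6361) = 32.46°.

θ_B ≈ 32.46°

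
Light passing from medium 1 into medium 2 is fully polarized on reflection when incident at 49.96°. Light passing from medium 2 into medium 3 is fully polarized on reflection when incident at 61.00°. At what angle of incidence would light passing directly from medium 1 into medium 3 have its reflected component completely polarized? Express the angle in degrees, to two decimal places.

Each Brewster angle gives a ratio: n₂/n₁ = tan 49.96° = 1.1901, n₃/n₂ = tan 61.00° = 1.8040.
Multiplying, n₃/n₁ = 1.1901 × 1.8040 = 2.1469, and θ_B(1→3) = arctan 2.1469 = 65.02°.

θ_B ≈ 65.02°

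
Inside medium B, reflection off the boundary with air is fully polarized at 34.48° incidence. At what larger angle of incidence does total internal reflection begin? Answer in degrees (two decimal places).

θ_c ≈ 43.37°

tan θ_B = n₂/n₁ = tan 34.48° = 0.6868.
Total internal reflection: sin θ_c = n₂/n₁ = 0.6868.
θ_c = arcsin(0.6868) = 43.37°.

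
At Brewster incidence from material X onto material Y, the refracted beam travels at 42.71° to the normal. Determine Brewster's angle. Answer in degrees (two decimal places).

Since the reflected and refracted rays are at right angles at the polarizing angle, θ_B + θ_t = 90°.
θ_B = 90° − 42.71° = 47.29°.

θ_B ≈ 47.29°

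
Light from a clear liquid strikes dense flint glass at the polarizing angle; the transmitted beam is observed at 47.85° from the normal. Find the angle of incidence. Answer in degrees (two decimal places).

Brewster's condition makes the reflected and refracted beams perpendicular: θ_B + θ_t = 90°.
θ_B = 90° − 47.85° = 42.15°.

θ_B ≈ 42.15°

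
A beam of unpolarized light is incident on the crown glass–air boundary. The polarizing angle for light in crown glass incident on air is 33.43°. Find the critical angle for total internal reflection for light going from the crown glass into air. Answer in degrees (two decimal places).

n₂/n₁ = tan 33.43° = 0.6601; the critical angle satisfies sin θ_c = n₂/n₁.
θ_c = arcsin(0.6601) = 41.31°.

θ_c ≈ 41.31°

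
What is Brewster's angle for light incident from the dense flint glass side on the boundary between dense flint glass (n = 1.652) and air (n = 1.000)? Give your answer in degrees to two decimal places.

θ_B ≈ 31.19°

tan θ_B = n₂/n₁ = 1.000/1.652 = 0.6053.
θ_B = arctan(0.6053) = 31.19°.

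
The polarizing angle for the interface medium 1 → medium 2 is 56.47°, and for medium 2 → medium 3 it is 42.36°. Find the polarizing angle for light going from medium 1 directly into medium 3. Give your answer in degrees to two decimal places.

θ_B ≈ 53.99°

Each Brewster angle gives a ratio: n₂/n₁ = tan 56.47° = 1.5091, n₃/n₂ = tan 42.36° = 0.9118.
So n₃/n₁ = (n₂/n₁)(n₃/n₂) = 1.5091 × 0.9118 = 1.3761.
θ_B(1→3) = arctan(1.3761) = 53.99°.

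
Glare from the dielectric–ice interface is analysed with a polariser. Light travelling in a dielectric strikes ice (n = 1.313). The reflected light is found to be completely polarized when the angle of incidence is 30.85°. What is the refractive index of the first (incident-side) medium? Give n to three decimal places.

n ≈ 2.198

Brewster's law: tan θ_B = n₂/n₁ (light incident in a dielectric, refracted into ice).
n₁ = n₂ / tan θ_B = 1.313 / tan 30.85° = 2.198.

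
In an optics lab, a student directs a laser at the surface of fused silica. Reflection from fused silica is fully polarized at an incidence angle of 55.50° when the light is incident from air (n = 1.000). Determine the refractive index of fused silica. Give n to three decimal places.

n ≈ 1.455

At the Brewster angle, tan θ_B = n₂/n₁ with n₁ on the incident side (air) and n₂ on the transmitted side (fused silica).
n₂ = n₁ tan θ_B = 1.000 × tan 55.50° = 1.455.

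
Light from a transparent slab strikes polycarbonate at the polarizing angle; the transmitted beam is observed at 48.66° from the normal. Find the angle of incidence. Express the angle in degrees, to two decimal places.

Brewster's condition makes the reflected and refracted beams perpendicular: θ_B + θ_t = 90°.
θ_B = 90° − 48.66° = 41.34°.

θ_B ≈ 41.34°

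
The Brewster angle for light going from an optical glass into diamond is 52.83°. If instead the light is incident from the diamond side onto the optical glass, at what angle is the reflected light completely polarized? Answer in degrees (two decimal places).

Reversing the direction swaps n₁ and n₂, so tan θ_B' = 1/tan θ_B and θ_B' = 90° − θ_B.
Hence θ_B' = 90° − 52.83° = 37.17°.

θ_B' ≈ 37.17°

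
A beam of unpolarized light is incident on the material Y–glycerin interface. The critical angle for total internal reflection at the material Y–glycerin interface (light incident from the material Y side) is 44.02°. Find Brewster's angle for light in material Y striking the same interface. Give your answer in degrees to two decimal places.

θ_B ≈ 34.80°

sin θ_c = n₂/n₁, so n₂/n₁ = sin 44.02° = 0.6949.
Brewster: tan θ_B = n₂/n₁ = 0.6949.
θ_B = arctan(0.6949) = 34.80°.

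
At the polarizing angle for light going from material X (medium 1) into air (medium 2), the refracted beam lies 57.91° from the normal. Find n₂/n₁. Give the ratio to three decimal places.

n₂/n₁ ≈ 0.627

θ_B + θ_t = 90°, so θ_B = 90° − 57.91° = 32.09°.
tan θ_B = n₂/n₁, so n₂/n₁ = tan 32.09° = 0.627.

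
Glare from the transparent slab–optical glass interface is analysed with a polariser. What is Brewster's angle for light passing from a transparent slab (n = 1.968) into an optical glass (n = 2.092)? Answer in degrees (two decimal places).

θ_B ≈ 46.75°

Brewster's condition: tan θ_B = n₂/n₁ = 2.092/1.968 = 1.0630.
θ_B = arctan(1.0630) = 46.75°.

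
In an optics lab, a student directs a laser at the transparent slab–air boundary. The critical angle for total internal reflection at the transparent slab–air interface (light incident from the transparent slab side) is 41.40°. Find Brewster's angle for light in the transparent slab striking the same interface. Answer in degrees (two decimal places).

θ_B ≈ 33.48°

n₂/n₁ = sin θ_c = sin 41.40° = 0.6613.
tan θ_B equals the same ratio, so θ_B = arctan(0.6613) = 33.48°.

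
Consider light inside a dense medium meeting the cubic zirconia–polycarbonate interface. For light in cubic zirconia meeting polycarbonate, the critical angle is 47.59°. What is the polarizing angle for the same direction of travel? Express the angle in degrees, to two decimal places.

θ_B ≈ 36.44°

n₂/n₁ = sin θ_c = sin 47.59° = 0.7383.
tan θ_B equals the same ratio, so θ_B = arctan(0.7383) = 36.44°.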